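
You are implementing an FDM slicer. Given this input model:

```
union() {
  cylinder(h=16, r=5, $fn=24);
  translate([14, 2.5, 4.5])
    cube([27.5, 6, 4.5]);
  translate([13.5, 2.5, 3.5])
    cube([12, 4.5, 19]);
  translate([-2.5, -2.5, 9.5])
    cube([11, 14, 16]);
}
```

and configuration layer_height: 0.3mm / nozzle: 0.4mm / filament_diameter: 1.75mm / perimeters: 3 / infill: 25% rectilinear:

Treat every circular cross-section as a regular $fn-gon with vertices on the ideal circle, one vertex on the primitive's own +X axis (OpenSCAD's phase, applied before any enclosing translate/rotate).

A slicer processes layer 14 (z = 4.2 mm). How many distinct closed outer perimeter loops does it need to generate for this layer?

At z = 4.2 mm: the r=5 cylinder contributes a regular 24-gon of circumradius 5; the cube at (14, 2.5) does not reach this height (z outside [4.5, 9]); the 12×4.5 cube at (13.5, 2.5) contributes its full rectangle; the cube at (-2.5, -2.5) is absent (z outside [9.5, 25.5]); Combining (union): the 2 present regions are separate (no shared area or edge), so areas and boundary lengths simply add and each stays a separate island — 2 connected regions. The result has 2 disconnected regions.

2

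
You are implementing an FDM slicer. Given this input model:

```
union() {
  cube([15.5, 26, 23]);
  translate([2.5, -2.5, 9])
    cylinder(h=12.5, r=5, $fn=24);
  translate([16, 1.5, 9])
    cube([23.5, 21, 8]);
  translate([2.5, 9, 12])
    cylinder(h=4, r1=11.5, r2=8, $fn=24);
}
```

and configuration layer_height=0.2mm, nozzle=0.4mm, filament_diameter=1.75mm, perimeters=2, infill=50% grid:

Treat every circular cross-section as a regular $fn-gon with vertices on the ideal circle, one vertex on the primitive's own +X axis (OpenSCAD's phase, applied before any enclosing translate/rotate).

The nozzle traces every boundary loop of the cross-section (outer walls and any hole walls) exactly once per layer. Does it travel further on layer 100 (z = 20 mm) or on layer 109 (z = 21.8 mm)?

Layer 100 (z = 20): the cube is present — its section is the full 15.5×26 rectangle (perimeter 83.00 mm); the r=5 cylinder at (2.5, -2.5) gives a regular 24-gon of circumradius 5 (constant along its height) (perimeter = 2·24·5.000·sin(180°/24) = 31.33 mm); the cube at (16, 1.5) is absent (z outside [9, 17]); the cone at (2.5, 9) is absent (z outside [12, 16]); Taking the union: the regions partially overlap (shared area 13.16 mm²), so the edge portions inside another operand are dropped and the merged outline is re-measured after clipping — boundary = 97.83 mm. So its perimeter = 97.83 mm. Layer 109 (z = 21.8): the cube (footprint 15.5×26) is included at this height (perimeter 83.00 mm); the cylinder at (2.5, -2.5) is absent (z outside [9, 21.5]); the cube at (16, 1.5) is not intersected at this z (z outside [9, 17]); the cone at (2.5, 9) is not intersected at this z (z outside [12, 16]); Combining (union): only the 15.5×26 cube is present, so the union is just that shape — boundary = 83.00 mm. So its perimeter = 83.00 mm. Layer 100 is larger (97.83 vs 83.00 mm).

layer 100 (z = 20 mm)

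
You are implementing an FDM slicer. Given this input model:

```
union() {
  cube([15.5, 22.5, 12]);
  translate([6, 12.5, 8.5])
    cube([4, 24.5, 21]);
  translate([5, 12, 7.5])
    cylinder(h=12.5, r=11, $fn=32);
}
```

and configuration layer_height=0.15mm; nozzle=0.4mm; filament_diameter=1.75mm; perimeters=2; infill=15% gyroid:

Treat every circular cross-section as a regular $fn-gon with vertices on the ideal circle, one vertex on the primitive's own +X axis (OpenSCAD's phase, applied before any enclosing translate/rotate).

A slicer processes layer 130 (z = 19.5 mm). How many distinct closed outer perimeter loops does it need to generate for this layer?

At z = 19.5 mm: the cube is absent (z outside [0, 12]); the cube at (6, 12.5) is present — its section is the full 4×24.5 rectangle; the cylinder at (5, 12): section is a regular 32-gon, circumradius r=11; Taking the union: the regions partially overlap (shared area 39.91 mm²), so overlapping operands fuse into one piece — 1 connected region. The result has 1 disconnected region.

1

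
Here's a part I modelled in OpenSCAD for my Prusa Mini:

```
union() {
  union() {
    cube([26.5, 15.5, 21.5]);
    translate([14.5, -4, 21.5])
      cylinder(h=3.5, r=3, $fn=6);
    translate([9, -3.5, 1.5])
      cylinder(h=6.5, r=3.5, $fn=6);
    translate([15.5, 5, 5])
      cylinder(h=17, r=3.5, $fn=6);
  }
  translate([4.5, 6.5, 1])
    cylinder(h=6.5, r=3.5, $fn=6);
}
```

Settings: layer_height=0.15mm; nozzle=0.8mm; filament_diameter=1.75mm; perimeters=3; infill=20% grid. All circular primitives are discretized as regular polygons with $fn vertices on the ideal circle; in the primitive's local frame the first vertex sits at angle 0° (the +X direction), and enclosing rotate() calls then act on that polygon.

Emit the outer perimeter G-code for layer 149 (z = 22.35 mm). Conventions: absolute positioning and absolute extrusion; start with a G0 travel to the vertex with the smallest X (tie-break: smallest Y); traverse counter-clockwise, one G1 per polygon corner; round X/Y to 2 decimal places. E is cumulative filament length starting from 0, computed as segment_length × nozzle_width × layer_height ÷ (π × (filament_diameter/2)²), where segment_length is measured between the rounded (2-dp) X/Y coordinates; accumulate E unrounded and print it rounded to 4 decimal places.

G0 X11.50 Y-4.00 Z22.35
G1 X13.00 Y-6.60 E0.1498
G1 X16.00 Y-6.60 E0.2994
G1 X17.50 Y-4.00 E0.4492
G1 X16.00 Y-1.40 E0.5989
G1 X13.00 Y-1.40 E0.7486
G1 X11.50 Y-4.00 E0.8984

At z = 22.35 mm: the cube does not reach this height (z outside [0, 21.5]); the r=3 cylinder at (14.5, -4) gives a regular 6-gon of circumradius 3 (constant along its height); the cylinder at (9, -3.5) does not reach this height (z outside [1.5, 8]); the cylinder at (15.5, 5) is absent (z outside [5, 22]); Combining (union): only the r=3 cylinder at (14.5, -4) is present, so the union is just that shape — 1 connected region; the cylinder at (4.5, 6.5) is absent (z outside [1, 7.5]); Merging all regions: only the result so far is present, so the union is just that shape — 1 connected region. The outline is a single polygon with 6 vertices. Extrusion per mm of travel: 0.8 × 0.15 / (π × 0.875²) = 0.049890. Accumulating E over each segment gives final E = 0.8984.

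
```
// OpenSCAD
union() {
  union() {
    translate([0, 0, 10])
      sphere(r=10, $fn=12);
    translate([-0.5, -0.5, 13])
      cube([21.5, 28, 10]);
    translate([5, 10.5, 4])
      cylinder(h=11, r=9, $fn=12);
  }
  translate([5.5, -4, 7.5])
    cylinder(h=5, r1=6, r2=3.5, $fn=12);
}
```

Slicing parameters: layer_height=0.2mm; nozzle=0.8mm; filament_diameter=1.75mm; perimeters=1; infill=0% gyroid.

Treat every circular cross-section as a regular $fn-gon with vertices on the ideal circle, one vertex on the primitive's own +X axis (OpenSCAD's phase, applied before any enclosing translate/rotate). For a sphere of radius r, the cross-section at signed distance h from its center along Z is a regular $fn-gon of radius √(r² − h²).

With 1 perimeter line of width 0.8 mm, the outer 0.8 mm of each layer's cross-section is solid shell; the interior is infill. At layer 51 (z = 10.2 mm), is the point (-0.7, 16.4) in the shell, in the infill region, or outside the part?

At z = 10.2 mm: the sphere: section is a regular 12-gon, circumradius = √(r²−h²) = √(10²−0.2²) = 9.998; the cube at (-0.5, -0.5) does not reach this height (z outside [13, 23]); the r=9 cylinder at (5, 10.5) contributes a regular 12-gon of circumradius 9; Combining (union): the regions partially overlap (shared area 69.54 mm²), so overlapping operands fuse into one piece — 1 connected region; the cone at (5.5, -4): at t=0.540 of its height the radius interpolates to r₁+(r₂−r₁)t = 4.650, giving a regular 12-gon of that circumradius; Merging all regions: the regions partially overlap (shared area 55.43 mm²), so overlapping operands fuse into one piece — 1 connected region. Overall, the cross-section is a single solid region. The nearest boundary edge runs (-2.79, 15.00)→(0.50, 18.29); distance from the point to it = 0.49 mm. The point is inside the cross-section, 0.49 mm from the nearest boundary — within the 0.8 mm shell band (1 × 0.8).

shell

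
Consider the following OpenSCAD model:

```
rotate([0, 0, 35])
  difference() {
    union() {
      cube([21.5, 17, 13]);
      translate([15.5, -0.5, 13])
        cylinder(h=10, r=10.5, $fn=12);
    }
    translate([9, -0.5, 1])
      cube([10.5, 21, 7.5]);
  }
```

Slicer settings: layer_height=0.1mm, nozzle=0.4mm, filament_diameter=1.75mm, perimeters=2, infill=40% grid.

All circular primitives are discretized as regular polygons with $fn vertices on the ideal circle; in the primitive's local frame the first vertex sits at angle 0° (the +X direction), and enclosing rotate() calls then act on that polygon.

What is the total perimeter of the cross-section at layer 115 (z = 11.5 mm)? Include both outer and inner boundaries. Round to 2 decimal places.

At z = 11.5 mm: the cube (footprint 21.5×17) is included at this height (perimeter 77.00 mm); the cylinder at (15.5, -0.5) is not intersected at this z (z outside [13, 23]); Combining (union): only the 21.5×17 cube is present, so the union is just that shape — boundary = 77.00 mm; the cube at (9, -0.5) is absent (z outside [1, 8.5]); Subtracting the remaining from the first: none of the subtracted shapes is present at this height, so the result so far is unchanged — boundary = 77.00 mm; (whole slice rotated 35° about Z — lengths, areas and connectivity unchanged). Overall, the cross-section is a single solid region. Total boundary length (outer) = 77.00 mm.

77.00 mm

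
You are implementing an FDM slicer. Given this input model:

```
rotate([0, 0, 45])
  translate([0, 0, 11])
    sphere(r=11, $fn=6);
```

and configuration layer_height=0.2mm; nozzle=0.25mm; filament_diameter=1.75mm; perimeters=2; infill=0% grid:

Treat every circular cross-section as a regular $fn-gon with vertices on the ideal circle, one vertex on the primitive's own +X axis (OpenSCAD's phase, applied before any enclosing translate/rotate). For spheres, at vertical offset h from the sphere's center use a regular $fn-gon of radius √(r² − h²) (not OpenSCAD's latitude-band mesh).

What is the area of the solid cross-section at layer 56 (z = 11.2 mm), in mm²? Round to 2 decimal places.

At z = 11.2 mm: the sphere: section is a regular 6-gon, circumradius = √(r²−h²) = √(11²−0.2²) = 10.998 (area = (6/2)·10.998²·sin(360°/6) = 314.26 mm²); (rotated 45° about Z; rotation is an isometry so areas/perimeters/island counts are preserved). Overall, the cross-section is a single solid region. Net area = 314.26 mm².

314.26 mm²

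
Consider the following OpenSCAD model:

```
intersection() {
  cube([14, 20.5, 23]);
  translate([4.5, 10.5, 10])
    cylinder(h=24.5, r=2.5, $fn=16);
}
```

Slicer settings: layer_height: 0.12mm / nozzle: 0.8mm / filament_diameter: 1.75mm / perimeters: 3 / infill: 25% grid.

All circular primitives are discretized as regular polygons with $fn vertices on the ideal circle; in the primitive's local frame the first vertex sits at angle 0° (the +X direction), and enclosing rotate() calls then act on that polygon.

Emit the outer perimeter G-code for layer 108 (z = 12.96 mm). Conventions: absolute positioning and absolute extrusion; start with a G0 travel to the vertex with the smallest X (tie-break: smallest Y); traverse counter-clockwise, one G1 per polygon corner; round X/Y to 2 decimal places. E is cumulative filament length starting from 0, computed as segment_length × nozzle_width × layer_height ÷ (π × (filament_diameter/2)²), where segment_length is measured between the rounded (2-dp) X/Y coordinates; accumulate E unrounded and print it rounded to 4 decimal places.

At z = 12.96 mm: the 14×20.5 cube contributes its full rectangle; the r=2.5 cylinder at (4.5, 10.5) gives a regular 16-gon of circumradius 2.5 (constant along its height); Keeping only the common overlap: the r=2.5 cylinder at (4.5, 10.5) lies inside the 14×20.5 cube, so the common part is the r=2.5 cylinder at (4.5, 10.5) itself — 1 connected region. The outline is a single polygon with 16 vertices. Extrusion per mm of travel: 0.8 × 0.12 / (π × 0.875²) = 0.039912. Accumulating E over each segment gives final E = 0.6233.

G0 X2.00 Y10.50 Z12.96
G1 X2.19 Y9.54 E0.0391
G1 X2.73 Y8.73 E0.0779
G1 X3.54 Y8.19 E0.1168
G1 X4.50 Y8.00 E0.1558
G1 X5.46 Y8.19 E0.1949
G1 X6.27 Y8.73 E0.2337
G1 X6.81 Y9.54 E0.2726
G1 X7.00 Y10.50 E0.3117
G1 X6.81 Y11.46 E0.3507
G1 X6.27 Y12.27 E0.3896
G1 X5.46 Y12.81 E0.4284
G1 X4.50 Y13.00 E0.4675
G1 X3.54 Y12.81 E0.5065
G1 X2.73 Y12.27 E0.5454
G1 X2.19 Y11.46 E0.5842
G1 X2.00 Y10.50 E0.6233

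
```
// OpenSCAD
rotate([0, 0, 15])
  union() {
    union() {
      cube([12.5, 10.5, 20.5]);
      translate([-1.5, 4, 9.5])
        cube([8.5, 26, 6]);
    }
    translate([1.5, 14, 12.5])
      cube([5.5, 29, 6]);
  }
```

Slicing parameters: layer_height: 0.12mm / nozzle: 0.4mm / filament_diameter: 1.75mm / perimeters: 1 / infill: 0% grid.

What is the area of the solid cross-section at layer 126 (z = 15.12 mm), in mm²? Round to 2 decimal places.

At z = 15.12 mm: the 12.5×10.5 cube contributes its full rectangle (area 131.25 mm²); the 8.5×26 cube at (-1.5, 4) contributes its full rectangle (area 221.00 mm²); Merging all regions: the regions partially overlap — summed areas 352.25 mm² minus the doubly-counted overlap 45.50 mm² gives 306.75 mm² — area = 306.75 mm²; the cube at (1.5, 14) is present — its section is the full 5.5×29 rectangle (area 159.50 mm²); Merging all regions: the regions partially overlap — summed areas 466.25 mm² minus the doubly-counted overlap 88.00 mm² gives 378.25 mm² — area = 378.25 mm²; (whole slice rotated 15° about Z — lengths, areas and connectivity unchanged). Overall, the cross-section is a single solid region. Net area = 378.25 mm².

378.25 mm²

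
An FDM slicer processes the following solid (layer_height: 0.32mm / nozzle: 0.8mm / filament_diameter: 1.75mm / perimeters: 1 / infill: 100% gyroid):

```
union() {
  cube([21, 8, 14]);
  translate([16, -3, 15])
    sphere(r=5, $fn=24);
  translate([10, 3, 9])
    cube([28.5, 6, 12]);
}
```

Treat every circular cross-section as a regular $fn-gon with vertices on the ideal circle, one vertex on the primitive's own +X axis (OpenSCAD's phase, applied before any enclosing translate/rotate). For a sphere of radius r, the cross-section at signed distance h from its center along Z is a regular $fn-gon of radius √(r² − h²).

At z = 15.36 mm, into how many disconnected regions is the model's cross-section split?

At z = 15.36 mm: the cube does not reach this height (z outside [0, 14]); the r=5 sphere at (16, -3) contributes a regular 24-gon of circumradius √(5²−0.36²) = 4.987; the cube at (10, 3) is present — its section is the full 28.5×6 rectangle; Taking the union: the 2 present regions are separate (no shared area or edge), so areas and boundary lengths simply add and each stays a separate island — 2 connected regions. The result has 2 disconnected regions.

2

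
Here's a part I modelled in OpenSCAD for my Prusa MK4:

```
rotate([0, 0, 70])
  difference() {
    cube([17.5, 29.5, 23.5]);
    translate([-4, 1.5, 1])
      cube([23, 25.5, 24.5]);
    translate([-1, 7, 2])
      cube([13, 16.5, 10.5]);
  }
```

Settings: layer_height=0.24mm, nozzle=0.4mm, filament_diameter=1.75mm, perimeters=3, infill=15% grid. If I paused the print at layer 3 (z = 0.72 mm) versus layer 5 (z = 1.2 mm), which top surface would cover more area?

Layer 3 (z = 0.72): the cube is present — its section is the full 17.5×29.5 rectangle (area 516.25 mm²); the cube at (-4, 1.5) is absent (z outside [1, 25.5]); the cube at (-1, 7) does not reach this height (z outside [2, 12.5]); Taking the first minus the rest: none of the subtracted shapes is present at this height, so the 17.5×29.5 cube is unchanged — area = 516.25 mm²; (rotated 70° about Z; rotation is an isometry so areas/perimeters/island counts are preserved). So its area = 516.25 mm². Layer 5 (z = 1.2): the cube is present — its section is the full 17.5×29.5 rectangle (area 516.25 mm²); the cube at (-4, 1.5) (footprint 23×25.5) is included at this height (area 586.50 mm²); the cube at (-1, 7) is absent (z outside [2, 12.5]); After the difference (first − rest): starting from the 17.5×29.5 cube (516.25 mm²), the 23×25.5 cube at (-4, 1.5) partially overlaps it — only the 446.25 mm² overlap (of its 586.50 mm²) is removed, clipping the outline — area = 70.00 mm²; (rotated 70° about Z; rotation is an isometry so areas/perimeters/island counts are preserved). So its area = 70.00 mm². Layer 3 is larger (516.25 vs 70.00 mm²).

layer 3 (z = 0.72 mm)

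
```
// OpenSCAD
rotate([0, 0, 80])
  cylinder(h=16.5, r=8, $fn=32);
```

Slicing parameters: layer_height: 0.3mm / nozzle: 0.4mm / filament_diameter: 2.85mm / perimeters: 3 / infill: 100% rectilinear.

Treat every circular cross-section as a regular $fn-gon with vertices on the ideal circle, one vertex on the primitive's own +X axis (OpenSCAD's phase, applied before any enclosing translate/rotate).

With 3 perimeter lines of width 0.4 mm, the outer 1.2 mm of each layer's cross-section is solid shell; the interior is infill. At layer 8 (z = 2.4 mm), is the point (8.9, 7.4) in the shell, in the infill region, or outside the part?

outside

At z = 2.4 mm: the r=8 cylinder contributes a regular 32-gon of circumradius 8; (whole slice rotated 80° about Z — lengths, areas and connectivity unchanged). Overall, the cross-section is a single solid region. Undo the 80° rotation: the query point maps to (8.833, -7.480) in the un-rotated model frame. The nearest boundary edge runs (5.66, -5.66)→(6.65, -4.44); distance from the point to it = 3.61 mm. The point is not inside any of the regions above, so it lies outside the cross-section (3.61 mm from the nearest boundary).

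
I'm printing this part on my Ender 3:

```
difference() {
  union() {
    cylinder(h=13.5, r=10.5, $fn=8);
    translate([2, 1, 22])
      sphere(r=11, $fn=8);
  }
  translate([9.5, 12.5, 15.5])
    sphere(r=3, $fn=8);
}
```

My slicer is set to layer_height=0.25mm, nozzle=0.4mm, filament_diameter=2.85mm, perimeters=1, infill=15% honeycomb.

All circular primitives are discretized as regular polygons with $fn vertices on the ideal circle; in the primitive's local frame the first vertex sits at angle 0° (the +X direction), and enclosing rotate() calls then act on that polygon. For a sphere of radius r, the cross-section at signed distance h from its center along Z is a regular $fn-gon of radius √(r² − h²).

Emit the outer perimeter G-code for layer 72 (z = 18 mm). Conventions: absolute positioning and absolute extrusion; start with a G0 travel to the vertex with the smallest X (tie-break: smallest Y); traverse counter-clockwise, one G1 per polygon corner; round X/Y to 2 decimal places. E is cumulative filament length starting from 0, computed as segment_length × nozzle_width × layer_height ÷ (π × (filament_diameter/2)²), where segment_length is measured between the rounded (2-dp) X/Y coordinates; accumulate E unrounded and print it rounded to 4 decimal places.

G0 X-8.25 Y1.00 Z18.00
G1 X-5.25 Y-6.25 E0.1230
G1 X2.00 Y-9.25 E0.2460
G1 X9.25 Y-6.25 E0.3690
G1 X12.25 Y1.00 E0.4920
G1 X9.25 Y8.25 E0.6150
G1 X2.00 Y11.25 E0.7380
G1 X-5.25 Y8.25 E0.8609
G1 X-8.25 Y1.00 E0.9839

At z = 18 mm: the cylinder is not intersected at this z (z outside [0, 13.5]); the r=11 sphere at (2, 1) slices to a regular 8-gon of circumradius 10.247 (√(r²−h²) with h=4 from center); Taking the union: only the r=11 sphere at (2, 1) is present, so the union is just that shape — 1 connected region; the r=3 sphere at (9.5, 12.5) slices to a regular 8-gon of circumradius 1.658 (√(r²−h²) with h=2.5 from center); Taking the first minus the rest: starting from the result so far, the r=3 sphere at (9.5, 12.5) misses the remaining region (no effect) — 1 connected region. The outline is a single polygon with 8 vertices. Extrusion per mm of travel: 0.4 × 0.25 / (π × 1.425²) = 0.015675. Accumulating E over each segment gives final E = 0.9839.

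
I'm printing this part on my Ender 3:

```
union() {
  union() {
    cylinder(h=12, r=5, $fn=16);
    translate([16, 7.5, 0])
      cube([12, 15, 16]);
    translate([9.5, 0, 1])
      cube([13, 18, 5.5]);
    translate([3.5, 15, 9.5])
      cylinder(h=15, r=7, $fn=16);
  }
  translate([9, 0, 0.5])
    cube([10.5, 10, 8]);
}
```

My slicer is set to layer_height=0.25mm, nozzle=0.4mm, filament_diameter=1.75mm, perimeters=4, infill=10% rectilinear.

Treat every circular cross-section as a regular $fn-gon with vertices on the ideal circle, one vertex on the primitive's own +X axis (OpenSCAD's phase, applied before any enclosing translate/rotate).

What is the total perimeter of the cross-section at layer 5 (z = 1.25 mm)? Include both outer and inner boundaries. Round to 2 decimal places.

At z = 1.25 mm: the r=5 cylinder gives a regular 16-gon of circumradius 5 (constant along its height) (perimeter = 2·16·5.000·sin(180°/16) = 31.21 mm); the cube at (16, 7.5) (footprint 12×15) is included at this height (perimeter 54.00 mm); the cube at (9.5, 0) (footprint 13×18) is included at this height (perimeter 62.00 mm); the cylinder at (3.5, 15) is absent (z outside [9.5, 24.5]); Merging all regions: the regions partially overlap (shared area 68.25 mm²), so the edge portions inside another operand are dropped and the merged outline is re-measured after clipping — boundary = 113.21 mm; the cube at (9, 0) (footprint 10.5×10) is included at this height (perimeter 41.00 mm); Taking the union: the regions partially overlap (shared area 100.00 mm²), so the edge portions inside another operand are dropped and the merged outline is re-measured after clipping — boundary = 114.21 mm. Overall, the cross-section has 2 separate islands. Total boundary length (outer) = 114.21 mm.

114.21 mm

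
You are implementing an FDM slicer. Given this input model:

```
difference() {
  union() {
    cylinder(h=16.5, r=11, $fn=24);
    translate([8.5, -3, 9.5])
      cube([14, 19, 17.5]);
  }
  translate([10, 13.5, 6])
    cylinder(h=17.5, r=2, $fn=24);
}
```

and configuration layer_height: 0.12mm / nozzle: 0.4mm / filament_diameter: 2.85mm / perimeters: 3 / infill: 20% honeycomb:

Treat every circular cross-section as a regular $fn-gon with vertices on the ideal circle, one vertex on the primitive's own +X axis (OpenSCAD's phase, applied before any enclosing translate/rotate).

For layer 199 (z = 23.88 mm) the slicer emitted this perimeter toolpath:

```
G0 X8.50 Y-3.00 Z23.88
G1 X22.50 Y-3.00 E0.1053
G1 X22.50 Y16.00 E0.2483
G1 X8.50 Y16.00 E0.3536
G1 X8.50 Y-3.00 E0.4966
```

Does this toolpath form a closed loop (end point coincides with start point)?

Start point (G0): (8.50, -3.00). End point (last G1): the path returns to the start — closed.

yes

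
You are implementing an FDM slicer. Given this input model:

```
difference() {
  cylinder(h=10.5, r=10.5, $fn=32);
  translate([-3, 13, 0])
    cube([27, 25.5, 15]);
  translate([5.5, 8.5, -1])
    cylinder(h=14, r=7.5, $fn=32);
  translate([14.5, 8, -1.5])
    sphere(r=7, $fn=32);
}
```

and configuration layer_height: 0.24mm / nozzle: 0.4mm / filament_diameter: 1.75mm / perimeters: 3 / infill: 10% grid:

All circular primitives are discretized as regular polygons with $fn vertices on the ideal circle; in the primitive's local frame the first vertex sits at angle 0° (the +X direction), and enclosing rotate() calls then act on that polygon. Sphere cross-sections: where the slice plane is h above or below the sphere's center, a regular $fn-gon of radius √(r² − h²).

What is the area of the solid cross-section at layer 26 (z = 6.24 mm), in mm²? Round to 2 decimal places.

265.03 mm²

At z = 6.24 mm: the r=10.5 cylinder gives a regular 32-gon of circumradius 10.5 (constant along its height) (area = (32/2)·10.500²·sin(360°/32) = 344.14 mm²); the cube at (-3, 13) (footprint 27×25.5) is included at this height (area 688.50 mm²); the r=7.5 cylinder at (5.5, 8.5) contributes a regular 32-gon of circumradius 7.5 (area = (32/2)·7.500²·sin(360°/32) = 175.58 mm²); the sphere at (14.5, 8) is absent (|z−center|=7.740 > r=7); After the difference (first − rest): starting from the r=10.5 cylinder (344.14 mm²), the 27×25.5 cube at (-3, 13) misses the remaining region (no effect); the r=7.5 cylinder at (5.5, 8.5) partially overlaps it — only the 79.11 mm² overlap (of its 175.58 mm²) is removed, clipping the outline — area = 265.03 mm². Overall, the cross-section is a single solid region. Net area = 265.03 mm².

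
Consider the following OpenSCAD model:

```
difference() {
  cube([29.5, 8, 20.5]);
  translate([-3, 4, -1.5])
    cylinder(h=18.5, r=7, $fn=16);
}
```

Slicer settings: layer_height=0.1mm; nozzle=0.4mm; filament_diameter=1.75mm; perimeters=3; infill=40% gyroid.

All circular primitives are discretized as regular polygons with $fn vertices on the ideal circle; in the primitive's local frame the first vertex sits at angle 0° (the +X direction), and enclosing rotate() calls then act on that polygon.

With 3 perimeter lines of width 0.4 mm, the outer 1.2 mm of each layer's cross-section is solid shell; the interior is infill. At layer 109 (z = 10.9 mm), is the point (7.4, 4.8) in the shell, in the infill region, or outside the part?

At z = 10.9 mm: the cube (footprint 29.5×8) is included at this height; the r=7 cylinder at (-3, 4) gives a regular 16-gon of circumradius 7 (constant along its height); After the difference (first − rest): starting from the 29.5×8 cube, the r=7 cylinder at (-3, 4) partially overlaps it — only the 28.00 mm² overlap (of its 150.01 mm²) is removed, clipping the outline — 1 connected region. Overall, the cross-section is a single solid region. The nearest boundary edge runs (2.58, 8.00)→(29.50, 8.00); distance from the point to it = 3.20 mm. The point is inside the cross-section and 3.20 mm from the nearest boundary — more than the 1.2 mm shell width (3 × 0.4), so it's in the infill interior.

infill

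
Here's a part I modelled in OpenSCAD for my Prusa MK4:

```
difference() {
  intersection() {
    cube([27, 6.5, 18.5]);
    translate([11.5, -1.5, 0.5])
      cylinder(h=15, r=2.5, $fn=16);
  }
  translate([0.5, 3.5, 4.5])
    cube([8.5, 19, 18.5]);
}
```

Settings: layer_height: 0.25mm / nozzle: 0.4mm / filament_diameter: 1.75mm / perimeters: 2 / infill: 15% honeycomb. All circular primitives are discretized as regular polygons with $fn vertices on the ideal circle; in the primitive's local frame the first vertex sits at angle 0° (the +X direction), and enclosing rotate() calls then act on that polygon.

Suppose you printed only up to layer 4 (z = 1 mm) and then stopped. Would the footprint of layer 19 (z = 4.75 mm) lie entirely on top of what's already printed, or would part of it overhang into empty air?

Compare the two slices. At z = 1: the cube is present — its section is the full 27×6.5 rectangle (area 175.50 mm²); the r=2.5 cylinder at (11.5, -1.5) gives a regular 16-gon of circumradius 2.5 (constant along its height) (area = (16/2)·2.500²·sin(360°/16) = 19.13 mm²); Keeping only the common overlap: the r=2.5 cylinder at (11.5, -1.5) partially overlaps the 27×6.5 cube; clipping to the common part keeps 2.65 mm² — area = 2.65 mm²; the cube at (0.5, 3.5) is not intersected at this z (z outside [4.5, 23]); Taking the first minus the rest: none of the subtracted shapes is present at this height, so that combined region is unchanged — area = 2.65 mm². At z = 4.75: the 27×6.5 cube contributes its full rectangle (area 175.50 mm²); the r=2.5 cylinder at (11.5, -1.5) gives a regular 16-gon of circumradius 2.5 (constant along its height) (area = (16/2)·2.500²·sin(360°/16) = 19.13 mm²); After intersecting: the r=2.5 cylinder at (11.5, -1.5) partially overlaps the 27×6.5 cube; clipping to the common part keeps 2.65 mm² — area = 2.65 mm²; the cube at (0.5, 3.5) is present — its section is the full 8.5×19 rectangle (area 161.50 mm²); Subtracting the remaining from the first: starting from that combined region (2.65 mm²), the 8.5×19 cube at (0.5, 3.5) misses the remaining region (no effect) — area = 2.65 mm². Checking containment: the cross-section at z = 4.75 is a subset of the cross-section at z = 1.

entirely on top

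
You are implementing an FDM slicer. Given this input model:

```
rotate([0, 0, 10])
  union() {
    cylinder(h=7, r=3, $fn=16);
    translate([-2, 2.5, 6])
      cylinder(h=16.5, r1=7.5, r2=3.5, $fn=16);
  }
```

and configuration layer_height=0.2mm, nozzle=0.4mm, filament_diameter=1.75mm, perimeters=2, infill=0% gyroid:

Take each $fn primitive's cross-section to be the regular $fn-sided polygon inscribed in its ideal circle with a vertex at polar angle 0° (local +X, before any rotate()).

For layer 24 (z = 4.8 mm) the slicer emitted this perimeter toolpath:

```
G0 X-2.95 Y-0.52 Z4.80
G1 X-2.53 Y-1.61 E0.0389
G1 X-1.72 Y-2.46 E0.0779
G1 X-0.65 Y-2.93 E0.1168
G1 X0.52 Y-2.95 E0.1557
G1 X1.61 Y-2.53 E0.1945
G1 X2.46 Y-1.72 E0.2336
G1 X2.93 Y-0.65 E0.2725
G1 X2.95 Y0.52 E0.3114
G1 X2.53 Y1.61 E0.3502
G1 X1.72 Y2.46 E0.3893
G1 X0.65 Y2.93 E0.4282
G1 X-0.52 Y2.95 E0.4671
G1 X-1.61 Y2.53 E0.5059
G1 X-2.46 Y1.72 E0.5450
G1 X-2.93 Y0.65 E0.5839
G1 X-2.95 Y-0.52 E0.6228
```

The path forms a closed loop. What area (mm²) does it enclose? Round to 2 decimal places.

27.54 mm²

Apply the shoelace formula to the sequence of (X, Y) vertices; enclosed area = 27.54 mm².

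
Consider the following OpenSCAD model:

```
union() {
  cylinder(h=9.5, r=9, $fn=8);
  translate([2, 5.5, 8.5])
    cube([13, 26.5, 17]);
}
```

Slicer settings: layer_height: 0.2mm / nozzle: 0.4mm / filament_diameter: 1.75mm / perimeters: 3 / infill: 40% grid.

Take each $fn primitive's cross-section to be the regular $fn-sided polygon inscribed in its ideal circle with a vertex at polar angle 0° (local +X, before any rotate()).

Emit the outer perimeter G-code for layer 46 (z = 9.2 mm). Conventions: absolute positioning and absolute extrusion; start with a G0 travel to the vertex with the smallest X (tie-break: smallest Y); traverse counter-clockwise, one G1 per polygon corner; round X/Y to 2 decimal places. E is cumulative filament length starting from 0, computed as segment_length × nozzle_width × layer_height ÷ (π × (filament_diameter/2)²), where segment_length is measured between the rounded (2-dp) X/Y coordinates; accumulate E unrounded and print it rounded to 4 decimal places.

G0 X-9.00 Y0.00 Z9.20
G1 X-6.36 Y-6.36 E0.2290
G1 X0.00 Y-9.00 E0.4581
G1 X6.36 Y-6.36 E0.6871
G1 X9.00 Y0.00 E0.9161
G1 X6.72 Y5.50 E1.1142
G1 X15.00 Y5.50 E1.3896
G1 X15.00 Y32.00 E2.2710
G1 X2.00 Y32.00 E2.7033
G1 X2.00 Y8.17 E3.4959
G1 X0.00 Y9.00 E3.5679
G1 X-6.36 Y6.36 E3.7970
G1 X-9.00 Y0.00 E4.0260

At z = 9.2 mm: the r=9 cylinder gives a regular 8-gon of circumradius 9 (constant along its height); the cube at (2, 5.5) is present — its section is the full 13×26.5 rectangle; Combining (union): the regions partially overlap (shared area 7.87 mm²), so overlapping operands fuse into one piece — 1 connected region. The outline is a single polygon with 12 vertices. Extrusion per mm of travel: 0.4 × 0.2 / (π × 0.875²) = 0.033260. Accumulating E over each segment gives final E = 4.0260.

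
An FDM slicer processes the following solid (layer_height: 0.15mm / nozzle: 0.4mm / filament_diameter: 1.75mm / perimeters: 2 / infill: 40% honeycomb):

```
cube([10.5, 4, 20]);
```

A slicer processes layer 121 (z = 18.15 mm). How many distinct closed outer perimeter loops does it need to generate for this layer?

1

At z = 18.15 mm: the 10.5×4 cube contributes its full rectangle. The result has 1 disconnected region.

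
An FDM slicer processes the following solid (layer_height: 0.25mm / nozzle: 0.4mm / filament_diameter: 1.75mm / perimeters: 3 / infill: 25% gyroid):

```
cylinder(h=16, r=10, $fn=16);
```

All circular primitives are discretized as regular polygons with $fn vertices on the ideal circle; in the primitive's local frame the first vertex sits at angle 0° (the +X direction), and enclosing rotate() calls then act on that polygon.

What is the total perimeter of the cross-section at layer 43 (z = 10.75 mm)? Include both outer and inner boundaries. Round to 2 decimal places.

62.43 mm

At z = 10.75 mm: the r=10 cylinder gives a regular 16-gon of circumradius 10 (constant along its height) (perimeter = 2·16·10.000·sin(180°/16) = 62.43 mm). Overall, the cross-section is a single solid region. Total boundary length (outer) = 62.43 mm.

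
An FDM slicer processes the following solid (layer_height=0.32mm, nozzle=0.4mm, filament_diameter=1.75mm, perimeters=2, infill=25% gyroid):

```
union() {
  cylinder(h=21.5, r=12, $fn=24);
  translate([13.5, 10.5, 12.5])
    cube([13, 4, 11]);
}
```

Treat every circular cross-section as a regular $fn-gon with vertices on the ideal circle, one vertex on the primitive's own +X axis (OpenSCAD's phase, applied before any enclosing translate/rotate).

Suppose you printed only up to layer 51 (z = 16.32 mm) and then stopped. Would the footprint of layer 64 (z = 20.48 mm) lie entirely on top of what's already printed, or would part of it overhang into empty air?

entirely on top

Compare the two slices. At z = 16.32: the r=12 cylinder gives a regular 24-gon of circumradius 12 (constant along its height) (area = (24/2)·12.000²·sin(360°/24) = 447.24 mm²); the cube at (13.5, 10.5) is present — its section is the full 13×4 rectangle (area 52.00 mm²); Merging all regions: the 2 present regions are separate (no shared area or edge), so areas and boundary lengths simply add and each stays a separate island — area = 499.24 mm². At z = 20.48: the cylinder: section is a regular 24-gon, circumradius r=12 (area = (24/2)·12.000²·sin(360°/24) = 447.24 mm²); the cube at (13.5, 10.5) is present — its section is the full 13×4 rectangle (area 52.00 mm²); Combining (union): the 2 present regions are separate (no shared area or edge), so areas and boundary lengths simply add and each stays a separate island — area = 499.24 mm². Checking containment: the cross-section at z = 20.48 is a subset of the cross-section at z = 16.32.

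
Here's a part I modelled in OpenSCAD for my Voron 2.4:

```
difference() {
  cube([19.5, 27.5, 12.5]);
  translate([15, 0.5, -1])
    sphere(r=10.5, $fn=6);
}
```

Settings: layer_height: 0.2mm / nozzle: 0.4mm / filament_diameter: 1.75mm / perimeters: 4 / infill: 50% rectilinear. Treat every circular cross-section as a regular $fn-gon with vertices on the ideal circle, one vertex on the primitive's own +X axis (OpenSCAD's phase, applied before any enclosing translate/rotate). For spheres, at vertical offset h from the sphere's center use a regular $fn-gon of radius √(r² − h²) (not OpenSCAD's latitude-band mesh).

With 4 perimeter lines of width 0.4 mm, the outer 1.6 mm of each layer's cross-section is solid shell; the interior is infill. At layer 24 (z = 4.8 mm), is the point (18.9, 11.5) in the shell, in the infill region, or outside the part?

shell

At z = 4.8 mm: the 19.5×27.5 cube contributes its full rectangle; the r=10.5 sphere at (15, 0.5) slices to a regular 6-gon of circumradius 8.753 (√(r²−h²) with h=5.8 from center); After the difference (first − rest): starting from the 19.5×27.5 cube, the r=10.5 sphere at (15, 0.5) partially overlaps it — only the 90.41 mm² overlap (of its 199.04 mm²) is removed, clipping the outline — 1 connected region. Overall, the cross-section is a single solid region. The nearest boundary edge runs (19.50, 27.50)→(19.50, 7.87); distance from the point to it = 0.60 mm. The point is inside the cross-section, 0.60 mm from the nearest boundary — within the 1.6 mm shell band (4 × 0.4).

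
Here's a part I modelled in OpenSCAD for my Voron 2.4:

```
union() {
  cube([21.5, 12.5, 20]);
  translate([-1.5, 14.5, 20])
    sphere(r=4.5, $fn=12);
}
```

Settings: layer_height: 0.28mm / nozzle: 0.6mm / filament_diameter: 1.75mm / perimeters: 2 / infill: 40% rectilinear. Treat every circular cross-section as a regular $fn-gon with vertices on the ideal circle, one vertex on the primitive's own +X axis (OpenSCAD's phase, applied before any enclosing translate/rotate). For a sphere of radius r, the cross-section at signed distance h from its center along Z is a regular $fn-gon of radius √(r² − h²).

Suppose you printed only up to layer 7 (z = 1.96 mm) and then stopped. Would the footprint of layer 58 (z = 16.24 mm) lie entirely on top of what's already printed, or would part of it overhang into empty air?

part overhangs

Compare the two slices. At z = 1.96: the cube is present — its section is the full 21.5×12.5 rectangle (area 268.75 mm²); the sphere at (-1.5, 14.5) is absent (|z−center|=18.040 > r=4.5); Combining (union): only the 21.5×12.5 cube is present, so the union is just that shape — area = 268.75 mm². At z = 16.24: the cube (footprint 21.5×12.5) is included at this height (area 268.75 mm²); the r=4.5 sphere at (-1.5, 14.5) slices to a regular 12-gon of circumradius 2.472 (√(r²−h²) with h=3.76 from center) (area = (12/2)·2.472²·sin(360°/12) = 18.34 mm²); Merging all regions: the 2 present regions are separate (no shared area or edge), so areas and boundary lengths simply add and each stays a separate island — area = 287.09 mm². Checking containment: at z = 16.24 the cross-section extends beyond the z = 1.96 cross-section by about 18.34 mm².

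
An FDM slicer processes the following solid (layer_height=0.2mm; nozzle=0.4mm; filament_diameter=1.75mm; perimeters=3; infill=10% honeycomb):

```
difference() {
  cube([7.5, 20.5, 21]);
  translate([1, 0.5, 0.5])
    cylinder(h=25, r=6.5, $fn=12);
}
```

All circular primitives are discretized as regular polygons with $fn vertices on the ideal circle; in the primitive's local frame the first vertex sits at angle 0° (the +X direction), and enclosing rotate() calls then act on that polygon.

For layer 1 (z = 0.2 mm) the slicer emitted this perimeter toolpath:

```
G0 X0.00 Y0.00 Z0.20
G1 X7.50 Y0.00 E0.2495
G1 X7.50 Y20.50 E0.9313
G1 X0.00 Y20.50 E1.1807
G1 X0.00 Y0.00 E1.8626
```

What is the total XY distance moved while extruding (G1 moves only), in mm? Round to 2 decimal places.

56.00 mm

Sum the Euclidean lengths of each G1 segment: total = 56.00 mm.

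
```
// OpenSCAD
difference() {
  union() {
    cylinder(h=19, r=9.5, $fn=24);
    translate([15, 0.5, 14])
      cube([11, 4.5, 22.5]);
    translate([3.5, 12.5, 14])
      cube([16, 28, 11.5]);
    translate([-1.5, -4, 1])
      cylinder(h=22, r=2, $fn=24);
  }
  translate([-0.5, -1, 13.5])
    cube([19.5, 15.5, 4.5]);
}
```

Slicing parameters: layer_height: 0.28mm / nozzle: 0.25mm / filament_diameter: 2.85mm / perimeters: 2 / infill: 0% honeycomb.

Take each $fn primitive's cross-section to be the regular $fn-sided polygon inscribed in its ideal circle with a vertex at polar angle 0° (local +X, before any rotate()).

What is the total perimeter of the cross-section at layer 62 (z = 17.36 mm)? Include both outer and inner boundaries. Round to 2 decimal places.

At z = 17.36 mm: the r=9.5 cylinder gives a regular 24-gon of circumradius 9.5 (constant along its height) (perimeter = 2·24·9.500·sin(180°/24) = 59.52 mm); the 11×4.5 cube at (15, 0.5) contributes its full rectangle (perimeter 31.00 mm); the cube at (3.5, 12.5) (footprint 16×28) is included at this height (perimeter 88.00 mm); the r=2 cylinder at (-1.5, -4) contributes a regular 24-gon of circumradius 2 (perimeter = 2·24·2.000·sin(180°/24) = 12.53 mm); Taking the union: the regions partially overlap (shared area 12.42 mm²), so the edge portions inside another operand are dropped and the merged outline is re-measured after clipping — boundary = 178.52 mm; the 19.5×15.5 cube at (-0.5, -1) contributes its full rectangle (perimeter 70.00 mm); After the difference (first − rest): starting from the result so far, the 19.5×15.5 cube at (-0.5, -1) partially overlaps it — only the 133.74 mm² overlap (of its 302.25 mm²) is removed, clipping the outline — boundary = 174.43 mm. Overall, the cross-section has 3 separate islands. Total boundary length (outer) = 174.43 mm.

174.43 mm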